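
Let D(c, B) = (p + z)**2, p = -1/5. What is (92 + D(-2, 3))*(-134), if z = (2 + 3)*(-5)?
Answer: -2435584/25 ≈ -97423.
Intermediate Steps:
z = -25 (z = 5*(-5) = -25)
p = -1/5 (p = -1*1/5 = -1/5 ≈ -0.20000)
D(c, B) = 15876/25 (D(c, B) = (-1/5 - 25)**2 = (-126/5)**2 = 15876/25)
(92 + D(-2, 3))*(-134) = (92 + 15876/25)*(-134) = (18176/25)*(-134) = -2435584/25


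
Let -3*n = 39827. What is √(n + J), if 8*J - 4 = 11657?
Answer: I*√1701798/12 ≈ 108.71*I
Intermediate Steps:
n = -39827/3 (n = -⅓*39827 = -39827/3 ≈ -13276.)
J = 11661/8 (J = ½ + (⅛)*11657 = ½ + 11657/8 = 11661/8 ≈ 1457.6)
√(n + J) = √(-39827/3 + 11661/8) = √(-283633/24) = I*√1701798/12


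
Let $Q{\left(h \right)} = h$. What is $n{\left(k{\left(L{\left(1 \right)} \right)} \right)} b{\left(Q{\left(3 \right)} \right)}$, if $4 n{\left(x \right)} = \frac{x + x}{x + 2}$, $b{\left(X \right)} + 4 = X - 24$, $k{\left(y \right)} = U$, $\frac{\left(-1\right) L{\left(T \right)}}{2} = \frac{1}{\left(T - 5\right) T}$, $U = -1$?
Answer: $\frac{25}{2} \approx 12.5$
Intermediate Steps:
$L{\left(T \right)} = - \frac{2}{T \left(-5 + T\right)}$ ($L{\left(T \right)} = - 2 \frac{1}{\left(T - 5\right) T} = - 2 \frac{1}{\left(-5 + T\right) T} = - 2 \frac{1}{T \left(-5 + T\right)} = - \frac{2}{T \left(-5 + T\right)}$)
$k{\left(y \right)} = -1$
$b{\left(X \right)} = -28 + X$ ($b{\left(X \right)} = -4 + \left(X - 24\right) = -4 + \left(-24 + X\right) = -28 + X$)
$n{\left(x \right)} = \frac{x}{2 \left(2 + x\right)}$ ($n{\left(x \right)} = \frac{\left(x + x\right) \frac{1}{x + 2}}{4} = \frac{2 x \frac{1}{2 + x}}{4} = \frac{x}{2 \left(2 + x\right)}$)
$n{\left(k{\left(L{\left(1 \right)} \right)} \right)} b{\left(Q{\left(3 \right)} \right)} = \frac{1}{2} \left(-1\right) \frac{1}{2 - 1} \left(-28 + 3\right) = \frac{1}{2} \left(-1\right) 1^{-1} \left(-25\right) = \frac{1}{2} \left(-1\right) 1 \left(-25\right) = \left(- \frac{1}{2}\right) \left(-25\right) = \frac{25}{2}$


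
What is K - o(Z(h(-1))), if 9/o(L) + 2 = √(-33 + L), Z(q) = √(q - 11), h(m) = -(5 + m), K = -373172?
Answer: -373172 + 9/(2 - √(-33 + I*√15)) ≈ -3.7317e+5 + 1.4434*I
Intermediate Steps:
h(m) = -5 - m
Z(q) = √(-11 + q)
o(L) = 9/(-2 + √(-33 + L))
K - o(Z(h(-1))) = -373172 - 9/(-2 + √(-33 + √(-11 + (-5 - 1*(-1))))) = -373172 - 9/(-2 + √(-33 + √(-11 + (-5 + 1)))) = -373172 - 9/(-2 + √(-33 + √(-11 - 4))) = -373172 - 9/(-2 + √(-33 + √(-15))) = -373172 - 9/(-2 + √(-33 + I*√15))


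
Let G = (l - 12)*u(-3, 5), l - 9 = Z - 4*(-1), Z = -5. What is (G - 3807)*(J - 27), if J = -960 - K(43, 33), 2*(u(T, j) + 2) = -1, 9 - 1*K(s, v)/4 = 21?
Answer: 3565383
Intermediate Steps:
K(s, v) = -48 (K(s, v) = 36 - 4*21 = 36 - 84 = -48)
u(T, j) = -5/2 (u(T, j) = -2 + (1/2)*(-1) = -2 - 1/2 = -5/2)
l = 8 (l = 9 + (-5 - 4*(-1)) = 9 + (-5 + 4) = 9 - 1 = 8)
J = -912 (J = -960 - 1*(-48) = -960 + 48 = -912)
G = 10 (G = (8 - 12)*(-5/2) = -4*(-5/2) = 10)
(G - 3807)*(J - 27) = (10 - 3807)*(-912 - 27) = -3797*(-939) = 3565383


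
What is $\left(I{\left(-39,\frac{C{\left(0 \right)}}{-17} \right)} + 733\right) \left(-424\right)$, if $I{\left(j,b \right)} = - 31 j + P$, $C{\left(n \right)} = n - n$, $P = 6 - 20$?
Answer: $-817472$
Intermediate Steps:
$P = -14$ ($P = 6 - 20 = -14$)
$C{\left(n \right)} = 0$
$I{\left(j,b \right)} = -14 - 31 j$ ($I{\left(j,b \right)} = - 31 j - 14 = -14 - 31 j$)
$\left(I{\left(-39,\frac{C{\left(0 \right)}}{-17} \right)} + 733\right) \left(-424\right) = \left(\left(-14 - -1209\right) + 733\right) \left(-424\right) = \left(\left(-14 + 1209\right) + 733\right) \left(-424\right) = \left(1195 + 733\right) \left(-424\right) = 1928 \left(-424\right) = -817472$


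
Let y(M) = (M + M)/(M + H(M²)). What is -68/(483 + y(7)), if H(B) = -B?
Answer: -51/362 ≈ -0.14088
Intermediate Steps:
y(M) = 2*M/(M - M²) (y(M) = (M + M)/(M - M²) = (2*M)/(M - M²) = 2*M/(M - M²))
-68/(483 + y(7)) = -68/(483 - 2/(-1 + 7)) = -68/(483 - 2/6) = -68/(483 - 2*⅙) = -68/(483 - ⅓) = -68/1448/3 = -68*3/1448 = -51/362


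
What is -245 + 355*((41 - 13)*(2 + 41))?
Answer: 427175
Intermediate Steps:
-245 + 355*((41 - 13)*(2 + 41)) = -245 + 355*(28*43) = -245 + 355*1204 = -245 + 427420 = 427175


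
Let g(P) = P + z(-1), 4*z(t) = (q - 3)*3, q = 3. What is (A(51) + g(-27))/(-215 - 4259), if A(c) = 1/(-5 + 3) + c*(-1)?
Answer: 157/8948 ≈ 0.017546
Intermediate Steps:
z(t) = 0 (z(t) = ((3 - 3)*3)/4 = (0*3)/4 = (¼)*0 = 0)
A(c) = -½ - c (A(c) = 1/(-2) - c = -½ - c)
g(P) = P (g(P) = P + 0 = P)
(A(51) + g(-27))/(-215 - 4259) = ((-½ - 1*51) - 27)/(-215 - 4259) = ((-½ - 51) - 27)/(-4474) = (-103/2 - 27)*(-1/4474) = -157/2*(-1/4474) = 157/8948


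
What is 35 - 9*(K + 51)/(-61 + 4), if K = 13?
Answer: 857/19 ≈ 45.105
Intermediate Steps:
35 - 9*(K + 51)/(-61 + 4) = 35 - 9*(13 + 51)/(-61 + 4) = 35 - 576/(-57) = 35 - 576*(-1)/57 = 35 - 9*(-64/57) = 35 + 192/19 = 857/19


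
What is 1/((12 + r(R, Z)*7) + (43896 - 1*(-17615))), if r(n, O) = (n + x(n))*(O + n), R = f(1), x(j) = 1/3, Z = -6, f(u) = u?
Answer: 3/184429 ≈ 1.6266e-5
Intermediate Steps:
x(j) = ⅓
R = 1
r(n, O) = (⅓ + n)*(O + n) (r(n, O) = (n + ⅓)*(O + n) = (⅓ + n)*(O + n))
1/((12 + r(R, Z)*7) + (43896 - 1*(-17615))) = 1/((12 + (1² + (⅓)*(-6) + (⅓)*1 - 6*1)*7) + (43896 - 1*(-17615))) = 1/((12 + (1 - 2 + ⅓ - 6)*7) + (43896 + 17615)) = 1/((12 - 20/3*7) + 61511) = 1/((12 - 140/3) + 61511) = 1/(-104/3 + 61511) = 1/(184429/3) = 3/184429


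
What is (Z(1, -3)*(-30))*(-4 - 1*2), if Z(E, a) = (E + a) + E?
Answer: -180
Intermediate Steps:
Z(E, a) = a + 2*E
(Z(1, -3)*(-30))*(-4 - 1*2) = ((-3 + 2*1)*(-30))*(-4 - 1*2) = ((-3 + 2)*(-30))*(-4 - 2) = -1*(-30)*(-6) = 30*(-6) = -180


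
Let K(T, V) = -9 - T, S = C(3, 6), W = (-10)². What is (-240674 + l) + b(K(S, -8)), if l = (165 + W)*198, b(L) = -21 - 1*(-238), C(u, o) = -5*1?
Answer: -187987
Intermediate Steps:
C(u, o) = -5
W = 100
S = -5
b(L) = 217 (b(L) = -21 + 238 = 217)
l = 52470 (l = (165 + 100)*198 = 265*198 = 52470)
(-240674 + l) + b(K(S, -8)) = (-240674 + 52470) + 217 = -188204 + 217 = -187987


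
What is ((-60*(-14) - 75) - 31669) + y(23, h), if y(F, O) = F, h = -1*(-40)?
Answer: -30881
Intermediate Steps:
h = 40
((-60*(-14) - 75) - 31669) + y(23, h) = ((-60*(-14) - 75) - 31669) + 23 = ((840 - 75) - 31669) + 23 = (765 - 31669) + 23 = -30904 + 23 = -30881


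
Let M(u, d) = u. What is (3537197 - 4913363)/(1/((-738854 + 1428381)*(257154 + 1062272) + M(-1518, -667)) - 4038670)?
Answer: 113818917912098304/334027326066807389 ≈ 0.34075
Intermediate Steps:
(3537197 - 4913363)/(1/((-738854 + 1428381)*(257154 + 1062272) + M(-1518, -667)) - 4038670) = (3537197 - 4913363)/(1/((-738854 + 1428381)*(257154 + 1062272) - 1518) - 4038670) = -1376166/(1/(689527*1319426 - 1518) - 4038670) = -1376166/(1/(909779851502 - 1518) - 4038670) = -1376166/(1/909779849984 - 4038670) = -1376166/(-3674300586734881279/909779849984) = -1376166*(-909779849984/3674300586734881279) = 113818917912098304/334027326066807389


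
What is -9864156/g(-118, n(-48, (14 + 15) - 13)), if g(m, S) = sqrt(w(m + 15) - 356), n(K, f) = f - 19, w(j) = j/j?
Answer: 9864156*I*sqrt(355)/355 ≈ 5.2354e+5*I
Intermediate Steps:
w(j) = 1
n(K, f) = -19 + f
g(m, S) = I*sqrt(355) (g(m, S) = sqrt(1 - 356) = sqrt(-355) = I*sqrt(355))
-9864156/g(-118, n(-48, (14 + 15) - 13)) = -9864156*(-I*sqrt(355)/355) = -(-9864156)*I*sqrt(355)/355 = 9864156*I*sqrt(355)/355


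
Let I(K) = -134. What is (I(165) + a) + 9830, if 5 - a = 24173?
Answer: -14472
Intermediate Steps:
a = -24168 (a = 5 - 1*24173 = 5 - 24173 = -24168)
(I(165) + a) + 9830 = (-134 - 24168) + 9830 = -24302 + 9830 = -14472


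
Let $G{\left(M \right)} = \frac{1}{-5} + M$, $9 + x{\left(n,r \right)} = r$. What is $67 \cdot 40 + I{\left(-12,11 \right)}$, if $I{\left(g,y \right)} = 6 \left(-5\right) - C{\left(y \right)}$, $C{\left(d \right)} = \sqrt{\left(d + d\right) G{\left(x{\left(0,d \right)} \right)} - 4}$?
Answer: $2650 - \frac{\sqrt{890}}{5} \approx 2644.0$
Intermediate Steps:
$x{\left(n,r \right)} = -9 + r$
$G{\left(M \right)} = - \frac{1}{5} + M$
$C{\left(d \right)} = \sqrt{-4 + 2 d \left(- \frac{46}{5} + d\right)}$ ($C{\left(d \right)} = \sqrt{\left(d + d\right) \left(- \frac{1}{5} + \left(-9 + d\right)\right) - 4} = \sqrt{2 d \left(- \frac{46}{5} + d\right) - 4} = \sqrt{-4 + 2 d \left(- \frac{46}{5} + d\right)}$)
$I{\left(g,y \right)} = -30 - \frac{\sqrt{10} \sqrt{-10 + y \left(-46 + 5 y\right)}}{5}$ ($I{\left(g,y \right)} = 6 \left(-5\right) - \frac{\sqrt{10} \sqrt{-10 + y \left(-46 + 5 y\right)}}{5} = -30 - \frac{\sqrt{10} \sqrt{-10 + y \left(-46 + 5 y\right)}}{5}$)
$67 \cdot 40 + I{\left(-12,11 \right)} = 67 \cdot 40 - \left(30 + \frac{\sqrt{10} \sqrt{-10 + 11 \left(-46 + 5 \cdot 11\right)}}{5}\right) = 2680 - \left(30 + \frac{\sqrt{10} \sqrt{-10 + 11 \left(-46 + 55\right)}}{5}\right) = 2680 - \left(30 + \frac{\sqrt{10} \sqrt{-10 + 11 \cdot 9}}{5}\right) = 2680 - \left(30 + \frac{\sqrt{10} \sqrt{-10 + 99}}{5}\right) = 2680 - \left(30 + \frac{\sqrt{10} \sqrt{89}}{5}\right) = 2680 - \left(30 + \frac{\sqrt{890}}{5}\right) = 2650 - \frac{\sqrt{890}}{5}$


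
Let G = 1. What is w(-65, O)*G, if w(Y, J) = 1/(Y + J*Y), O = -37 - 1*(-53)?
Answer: -1/1105 ≈ -0.00090498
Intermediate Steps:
O = 16 (O = -37 + 53 = 16)
w(-65, O)*G = (1/((-65)*(1 + 16)))*1 = -1/65/17*1 = -1/65*1/17*1 = -1/1105*1 = -1/1105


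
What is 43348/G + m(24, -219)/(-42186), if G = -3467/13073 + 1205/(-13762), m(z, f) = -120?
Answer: -54833121181910908/446228173389 ≈ -1.2288e+5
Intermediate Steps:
G = -63465819/179910626 (G = -3467*1/13073 + 1205*(-1/13762) = -3467/13073 - 1205/13762 = -63465819/179910626 ≈ -0.35276)
43348/G + m(24, -219)/(-42186) = 43348/(-63465819/179910626) - 120/(-42186) = 43348*(-179910626/63465819) - 120*(-1/42186) = -7798765815848/63465819 + 20/7031 = -54833121181910908/446228173389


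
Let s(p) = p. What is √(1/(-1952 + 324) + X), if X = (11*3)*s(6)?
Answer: √131193601/814 ≈ 14.071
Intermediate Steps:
X = 198 (X = (11*3)*6 = 33*6 = 198)
√(1/(-1952 + 324) + X) = √(1/(-1952 + 324) + 198) = √(1/(-1628) + 198) = √(-1/1628 + 198) = √(322343/1628) = √131193601/814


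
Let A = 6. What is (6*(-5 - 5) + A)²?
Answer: 2916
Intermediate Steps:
(6*(-5 - 5) + A)² = (6*(-5 - 5) + 6)² = (6*(-10) + 6)² = (-60 + 6)² = (-54)² = 2916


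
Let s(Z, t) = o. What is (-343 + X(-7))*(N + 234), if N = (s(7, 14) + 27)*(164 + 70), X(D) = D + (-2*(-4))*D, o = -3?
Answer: -2375100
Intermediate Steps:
X(D) = 9*D (X(D) = D + 8*D = 9*D)
s(Z, t) = -3
N = 5616 (N = (-3 + 27)*(164 + 70) = 24*234 = 5616)
(-343 + X(-7))*(N + 234) = (-343 + 9*(-7))*(5616 + 234) = (-343 - 63)*5850 = -406*5850 = -2375100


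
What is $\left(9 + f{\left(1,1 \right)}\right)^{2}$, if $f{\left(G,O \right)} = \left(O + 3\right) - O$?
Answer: $144$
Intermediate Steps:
$f{\left(G,O \right)} = 3$ ($f{\left(G,O \right)} = \left(3 + O\right) - O = 3$)
$\left(9 + f{\left(1,1 \right)}\right)^{2} = \left(9 + 3\right)^{2} = 12^{2} = 144$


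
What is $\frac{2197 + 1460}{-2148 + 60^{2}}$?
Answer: $\frac{1219}{484} \approx 2.5186$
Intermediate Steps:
$\frac{2197 + 1460}{-2148 + 60^{2}} = \frac{3657}{-2148 + 3600} = \frac{3657}{1452} = 3657 \cdot \frac{1}{1452} = \frac{1219}{484}$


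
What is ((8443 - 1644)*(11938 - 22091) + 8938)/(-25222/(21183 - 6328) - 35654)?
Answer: 1025311545195/529665392 ≈ 1935.8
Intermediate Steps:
((8443 - 1644)*(11938 - 22091) + 8938)/(-25222/(21183 - 6328) - 35654) = (6799*(-10153) + 8938)/(-25222/14855 - 35654) = (-69030247 + 8938)/(-25222*1/14855 - 35654) = -69021309/(-25222/14855 - 35654) = -69021309/(-529665392/14855) = -69021309*(-14855/529665392) = 1025311545195/529665392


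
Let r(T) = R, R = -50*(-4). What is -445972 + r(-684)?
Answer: -445772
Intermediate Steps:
R = 200
r(T) = 200
-445972 + r(-684) = -445972 + 200 = -445772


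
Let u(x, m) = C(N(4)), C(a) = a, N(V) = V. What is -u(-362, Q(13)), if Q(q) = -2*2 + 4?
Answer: -4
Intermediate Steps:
Q(q) = 0 (Q(q) = -4 + 4 = 0)
u(x, m) = 4
-u(-362, Q(13)) = -1*4 = -4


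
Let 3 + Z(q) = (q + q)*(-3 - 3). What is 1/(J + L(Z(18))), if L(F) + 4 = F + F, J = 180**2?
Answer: 1/31958 ≈ 3.1291e-5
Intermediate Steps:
Z(q) = -3 - 12*q (Z(q) = -3 + (q + q)*(-3 - 3) = -3 + (2*q)*(-6) = -3 - 12*q)
J = 32400
L(F) = -4 + 2*F (L(F) = -4 + (F + F) = -4 + 2*F)
1/(J + L(Z(18))) = 1/(32400 + (-4 + 2*(-3 - 12*18))) = 1/(32400 + (-4 + 2*(-3 - 216))) = 1/(32400 + (-4 + 2*(-219))) = 1/(32400 + (-4 - 438)) = 1/(32400 - 442) = 1/31958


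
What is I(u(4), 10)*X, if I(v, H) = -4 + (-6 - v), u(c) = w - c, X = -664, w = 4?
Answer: 6640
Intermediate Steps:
u(c) = 4 - c
I(v, H) = -10 - v
I(u(4), 10)*X = (-10 - (4 - 1*4))*(-664) = (-10 - (4 - 4))*(-664) = (-10 - 1*0)*(-664) = (-10 + 0)*(-664) = -10*(-664) = 6640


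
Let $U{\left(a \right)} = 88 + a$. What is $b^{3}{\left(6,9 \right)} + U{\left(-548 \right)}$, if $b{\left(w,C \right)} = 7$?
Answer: $-117$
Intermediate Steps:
$b^{3}{\left(6,9 \right)} + U{\left(-548 \right)} = 7^{3} + \left(88 - 548\right) = 343 - 460 = -117$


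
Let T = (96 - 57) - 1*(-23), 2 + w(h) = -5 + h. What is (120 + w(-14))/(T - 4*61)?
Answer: -99/182 ≈ -0.54396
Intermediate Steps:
w(h) = -7 + h (w(h) = -2 + (-5 + h) = -7 + h)
T = 62 (T = 39 + 23 = 62)
(120 + w(-14))/(T - 4*61) = (120 + (-7 - 14))/(62 - 4*61) = (120 - 21)/(62 - 244) = 99/(-182) = 99*(-1/182) = -99/182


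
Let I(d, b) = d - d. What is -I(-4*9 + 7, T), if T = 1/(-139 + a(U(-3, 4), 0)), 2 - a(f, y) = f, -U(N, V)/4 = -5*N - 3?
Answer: 0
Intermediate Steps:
U(N, V) = 12 + 20*N (U(N, V) = -4*(-5*N - 3) = -4*(-3 - 5*N) = 12 + 20*N)
a(f, y) = 2 - f
T = -1/89 (T = 1/(-139 + (2 - (12 + 20*(-3)))) = 1/(-139 + (2 - (12 - 60))) = 1/(-139 + (2 - 1*(-48))) = 1/(-139 + (2 + 48)) = 1/(-139 + 50) = 1/(-89) = -1/89 ≈ -0.011236)
I(d, b) = 0
-I(-4*9 + 7, T) = -1*0 = 0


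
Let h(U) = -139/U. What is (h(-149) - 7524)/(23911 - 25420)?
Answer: 1120937/224841 ≈ 4.9855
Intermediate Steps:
(h(-149) - 7524)/(23911 - 25420) = (-139/(-149) - 7524)/(23911 - 25420) = (-139*(-1/149) - 7524)/(-1509) = (139/149 - 7524)*(-1/1509) = -1120937/149*(-1/1509) = 1120937/224841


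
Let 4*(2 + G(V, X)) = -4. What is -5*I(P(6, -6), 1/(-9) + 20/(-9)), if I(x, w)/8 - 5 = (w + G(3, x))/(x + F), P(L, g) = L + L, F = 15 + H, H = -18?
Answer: -4760/27 ≈ -176.30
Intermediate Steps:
G(V, X) = -3 (G(V, X) = -2 + (¼)*(-4) = -2 - 1 = -3)
F = -3 (F = 15 - 18 = -3)
P(L, g) = 2*L
I(x, w) = 40 + 8*(-3 + w)/(-3 + x) (I(x, w) = 40 + 8*((w - 3)/(x - 3)) = 40 + 8*((-3 + w)/(-3 + x)) = 40 + 8*(-3 + w)/(-3 + x))
-5*I(P(6, -6), 1/(-9) + 20/(-9)) = -40*(-18 + (1/(-9) + 20/(-9)) + 5*(2*6))/(-3 + 2*6) = -40*(-18 + (1*(-⅑) + 20*(-⅑)) + 5*12)/(-3 + 12) = -40*(-18 + (-⅑ - 20/9) + 60)/9 = -40*(-18 - 7/3 + 60)/9 = -40*119/(9*3) = -5*952/27 = -4760/27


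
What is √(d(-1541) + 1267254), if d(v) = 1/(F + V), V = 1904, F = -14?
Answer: √502973112810/630 ≈ 1125.7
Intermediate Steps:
d(v) = 1/1890 (d(v) = 1/(-14 + 1904) = 1/1890)
√(d(-1541) + 1267254) = √(1/1890 + 1267254) = √(2395110061/1890) = √502973112810/630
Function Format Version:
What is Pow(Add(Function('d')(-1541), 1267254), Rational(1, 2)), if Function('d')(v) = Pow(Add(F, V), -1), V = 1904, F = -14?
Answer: Mul(Rational(1, 630), Pow(502973112810, Rational(1, 2))) ≈ 1125.7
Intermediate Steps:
Function('d')(v) = Rational(1, 1890) (Function('d')(v) = Pow(Add(-14, 1904), -1) = Pow(1890, -1) = Rational(1, 1890))
Pow(Add(Function('d')(-1541), 1267254), Rational(1, 2)) = Pow(Add(Rational(1, 1890), 1267254), Rational(1, 2)) = Pow(Rational(2395110061, 1890), Rational(1, 2)) = Mul(Rational(1, 630), Pow(502973112810, Rational(1, 2)))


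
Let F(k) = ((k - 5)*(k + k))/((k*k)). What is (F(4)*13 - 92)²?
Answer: 38809/4 ≈ 9702.3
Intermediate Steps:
F(k) = 2*(-5 + k)/k (F(k) = ((-5 + k)*(2*k))/(k²) = (2*k*(-5 + k))/k² = 2*(-5 + k)/k)
(F(4)*13 - 92)² = ((2 - 10/4)*13 - 92)² = ((2 - 10*¼)*13 - 92)² = ((2 - 5/2)*13 - 92)² = (-½*13 - 92)² = (-13/2 - 92)² = (-197/2)² = 38809/4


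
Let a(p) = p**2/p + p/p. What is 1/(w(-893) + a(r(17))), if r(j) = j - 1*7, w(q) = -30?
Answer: -1/19 ≈ -0.052632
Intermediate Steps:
r(j) = -7 + j (r(j) = j - 7 = -7 + j)
a(p) = 1 + p (a(p) = p + 1 = 1 + p)
1/(w(-893) + a(r(17))) = 1/(-30 + (1 + (-7 + 17))) = 1/(-30 + (1 + 10)) = 1/(-30 + 11) = 1/(-19) = -1/19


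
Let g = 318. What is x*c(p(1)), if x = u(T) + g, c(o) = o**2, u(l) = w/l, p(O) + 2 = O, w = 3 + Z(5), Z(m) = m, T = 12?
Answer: 956/3 ≈ 318.67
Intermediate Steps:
w = 8 (w = 3 + 5 = 8)
p(O) = -2 + O
u(l) = 8/l
x = 956/3 (x = 8/12 + 318 = 8*(1/12) + 318 = 2/3 + 318 = 956/3 ≈ 318.67)
x*c(p(1)) = 956*(-2 + 1)**2/3 = (956/3)*(-1)**2 = (956/3)*1 = 956/3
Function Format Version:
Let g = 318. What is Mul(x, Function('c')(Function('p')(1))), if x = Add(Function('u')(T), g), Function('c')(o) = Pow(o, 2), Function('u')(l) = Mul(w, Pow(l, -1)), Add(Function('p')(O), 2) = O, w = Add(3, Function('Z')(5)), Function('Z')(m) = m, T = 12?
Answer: Rational(956, 3) ≈ 318.67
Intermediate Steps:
w = 8 (w = Add(3, 5) = 8)
Function('p')(O) = Add(-2, O)
Function('u')(l) = Mul(8, Pow(l, -1))
x = Rational(956, 3) (x = Add(Mul(8, Pow(12, -1)), 318) = Add(Mul(8, Rational(1, 12)), 318) = Add(Rational(2, 3), 318) = Rational(956, 3) ≈ 318.67)
Mul(x, Function('c')(Function('p')(1))) = Mul(Rational(956, 3), Pow(Add(-2, 1), 2)) = Mul(Rational(956, 3), Pow(-1, 2)) = Mul(Rational(956, 3), 1) = Rational(956, 3)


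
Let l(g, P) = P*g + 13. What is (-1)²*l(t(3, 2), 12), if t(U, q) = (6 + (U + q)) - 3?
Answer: 109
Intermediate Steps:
t(U, q) = 3 + U + q (t(U, q) = (6 + U + q) - 3 = 3 + U + q)
l(g, P) = 13 + P*g
(-1)²*l(t(3, 2), 12) = (-1)²*(13 + 12*(3 + 3 + 2)) = 1*(13 + 12*8) = 1*(13 + 96) = 1*109 = 109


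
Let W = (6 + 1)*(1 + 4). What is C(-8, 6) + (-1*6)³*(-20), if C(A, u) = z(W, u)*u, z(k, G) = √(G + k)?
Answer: 4320 + 6*√41 ≈ 4358.4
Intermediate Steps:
W = 35 (W = 7*5 = 35)
C(A, u) = u*√(35 + u) (C(A, u) = √(u + 35)*u = √(35 + u)*u = u*√(35 + u))
C(-8, 6) + (-1*6)³*(-20) = 6*√(35 + 6) + (-1*6)³*(-20) = 6*√41 + (-6)³*(-20) = 6*√41 - 216*(-20) = 6*√41 + 4320 = 4320 + 6*√41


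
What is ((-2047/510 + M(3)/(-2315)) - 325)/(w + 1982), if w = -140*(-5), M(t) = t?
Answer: -77690317/633300660 ≈ -0.12268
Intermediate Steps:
w = 700
((-2047/510 + M(3)/(-2315)) - 325)/(w + 1982) = ((-2047/510 + 3/(-2315)) - 325)/(700 + 1982) = ((-2047*1/510 + 3*(-1/2315)) - 325)/2682 = ((-2047/510 - 3/2315) - 325)*(1/2682) = (-948067/236130 - 325)*(1/2682) = -77690317/236130*1/2682 = -77690317/633300660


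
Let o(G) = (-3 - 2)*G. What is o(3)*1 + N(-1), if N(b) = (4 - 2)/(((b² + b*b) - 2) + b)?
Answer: -17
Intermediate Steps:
o(G) = -5*G
N(b) = 2/(-2 + b + 2*b²) (N(b) = 2/(((b² + b²) - 2) + b) = 2/((2*b² - 2) + b) = 2/((-2 + 2*b²) + b) = 2/(-2 + b + 2*b²))
o(3)*1 + N(-1) = -5*3*1 + 2/(-2 - 1 + 2*(-1)²) = -15*1 + 2/(-2 - 1 + 2*1) = -15 + 2/(-2 - 1 + 2) = -15 + 2/(-1) = -15 + 2*(-1) = -15 - 2 = -17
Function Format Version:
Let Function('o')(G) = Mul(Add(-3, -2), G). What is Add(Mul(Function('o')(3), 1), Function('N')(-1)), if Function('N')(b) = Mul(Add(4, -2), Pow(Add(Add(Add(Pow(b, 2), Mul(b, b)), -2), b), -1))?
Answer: -17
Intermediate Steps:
Function('o')(G) = Mul(-5, G)
Function('N')(b) = Mul(2, Pow(Add(-2, b, Mul(2, Pow(b, 2))), -1)) (Function('N')(b) = Mul(2, Pow(Add(Add(Add(Pow(b, 2), Pow(b, 2)), -2), b), -1)) = Mul(2, Pow(Add(Add(Mul(2, Pow(b, 2)), -2), b), -1)) = Mul(2, Pow(Add(Add(-2, Mul(2, Pow(b, 2))), b), -1)) = Mul(2, Pow(Add(-2, b, Mul(2, Pow(b, 2))), -1)))
Add(Mul(Function('o')(3), 1), Function('N')(-1)) = Add(Mul(Mul(-5, 3), 1), Mul(2, Pow(Add(-2, -1, Mul(2, Pow(-1, 2))), -1))) = Add(Mul(-15, 1), Mul(2, Pow(Add(-2, -1, Mul(2, 1)), -1))) = Add(-15, Mul(2, Pow(Add(-2, -1, 2), -1))) = Add(-15, Mul(2, Pow(-1, -1))) = Add(-15, Mul(2, -1)) = Add(-15, -2) = -17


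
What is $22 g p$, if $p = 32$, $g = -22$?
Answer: $-15488$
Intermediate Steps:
$22 g p = 22 \left(-22\right) 32 = \left(-484\right) 32 = -15488$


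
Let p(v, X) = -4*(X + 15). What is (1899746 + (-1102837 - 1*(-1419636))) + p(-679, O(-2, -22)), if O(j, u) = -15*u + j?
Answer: 2215173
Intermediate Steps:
O(j, u) = j - 15*u
p(v, X) = -60 - 4*X (p(v, X) = -4*(15 + X) = -60 - 4*X)
(1899746 + (-1102837 - 1*(-1419636))) + p(-679, O(-2, -22)) = (1899746 + (-1102837 - 1*(-1419636))) + (-60 - 4*(-2 - 15*(-22))) = (1899746 + (-1102837 + 1419636)) + (-60 - 4*(-2 + 330)) = (1899746 + 316799) + (-60 - 4*328) = 2216545 + (-60 - 1312) = 2216545 - 1372 = 2215173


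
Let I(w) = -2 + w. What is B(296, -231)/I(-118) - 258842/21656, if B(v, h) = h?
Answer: -1085771/108280 ≈ -10.027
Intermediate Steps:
B(296, -231)/I(-118) - 258842/21656 = -231/(-2 - 118) - 258842/21656 = -231/(-120) - 258842*1/21656 = -231*(-1/120) - 129421/10828 = 77/40 - 129421/10828 = -1085771/108280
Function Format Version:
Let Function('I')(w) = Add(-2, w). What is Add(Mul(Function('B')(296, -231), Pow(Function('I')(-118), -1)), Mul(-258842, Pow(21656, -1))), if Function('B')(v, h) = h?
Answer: Rational(-1085771, 108280) ≈ -10.027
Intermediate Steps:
Add(Mul(Function('B')(296, -231), Pow(Function('I')(-118), -1)), Mul(-258842, Pow(21656, -1))) = Add(Mul(-231, Pow(Add(-2, -118), -1)), Mul(-258842, Pow(21656, -1))) = Add(Mul(-231, Pow(-120, -1)), Mul(-258842, Rational(1, 21656))) = Add(Mul(-231, Rational(-1, 120)), Rational(-129421, 10828)) = Add(Rational(77, 40), Rational(-129421, 10828)) = Rational(-1085771, 108280)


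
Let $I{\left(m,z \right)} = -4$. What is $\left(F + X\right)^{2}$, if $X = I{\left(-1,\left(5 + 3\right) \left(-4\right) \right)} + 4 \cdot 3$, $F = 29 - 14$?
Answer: $529$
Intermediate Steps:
$F = 15$ ($F = 29 - 14 = 15$)
$X = 8$ ($X = -4 + 4 \cdot 3 = -4 + 12 = 8$)
$\left(F + X\right)^{2} = \left(15 + 8\right)^{2} = 23^{2} = 529$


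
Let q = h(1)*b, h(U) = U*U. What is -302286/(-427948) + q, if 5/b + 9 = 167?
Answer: 75152/101831 ≈ 0.73801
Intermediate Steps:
h(U) = U²
b = 5/158 (b = 5/(-9 + 167) = 5/158 ≈ 0.031646)
q = 5/158 (q = 1²*(5/158) = 1*(5/158) = 5/158 ≈ 0.031646)
-302286/(-427948) + q = -302286/(-427948) + 5/158 = -302286*(-1/427948) + 5/158 = 1821/2578 + 5/158 = 75152/101831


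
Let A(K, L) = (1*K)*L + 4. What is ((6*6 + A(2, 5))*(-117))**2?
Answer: 34222500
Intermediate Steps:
A(K, L) = 4 + K*L (A(K, L) = K*L + 4 = 4 + K*L)
((6*6 + A(2, 5))*(-117))**2 = ((6*6 + (4 + 2*5))*(-117))**2 = ((36 + (4 + 10))*(-117))**2 = ((36 + 14)*(-117))**2 = (50*(-117))**2 = (-5850)**2 = 34222500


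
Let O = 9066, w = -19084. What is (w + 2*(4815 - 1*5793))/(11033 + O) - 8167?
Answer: -164169573/20099 ≈ -8168.0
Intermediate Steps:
(w + 2*(4815 - 1*5793))/(11033 + O) - 8167 = (-19084 + 2*(4815 - 1*5793))/(11033 + 9066) - 8167 = (-19084 + 2*(4815 - 5793))/20099 - 8167 = (-19084 + 2*(-978))*(1/20099) - 8167 = (-19084 - 1956)*(1/20099) - 8167 = -21040*1/20099 - 8167 = -21040/20099 - 8167 = -164169573/20099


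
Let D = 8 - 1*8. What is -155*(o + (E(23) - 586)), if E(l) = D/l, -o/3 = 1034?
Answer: 571640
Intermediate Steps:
D = 0 (D = 8 - 8 = 0)
o = -3102 (o = -3*1034 = -3102)
E(l) = 0 (E(l) = 0/l = 0)
-155*(o + (E(23) - 586)) = -155*(-3102 + (0 - 586)) = -155*(-3102 - 586) = -155*(-3688) = 571640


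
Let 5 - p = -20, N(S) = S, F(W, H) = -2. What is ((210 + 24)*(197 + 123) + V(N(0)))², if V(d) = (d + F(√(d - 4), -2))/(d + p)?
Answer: 3504376512004/625 ≈ 5.6070e+9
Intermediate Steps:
p = 25 (p = 5 - 1*(-20) = 5 + 20 = 25)
V(d) = (-2 + d)/(25 + d) (V(d) = (d - 2)/(d + 25) = (-2 + d)/(25 + d))
((210 + 24)*(197 + 123) + V(N(0)))² = ((210 + 24)*(197 + 123) + (-2 + 0)/(25 + 0))² = (234*320 - 2/25)² = (74880 + (1/25)*(-2))² = (74880 - 2/25)² = (1871998/25)² = 3504376512004/625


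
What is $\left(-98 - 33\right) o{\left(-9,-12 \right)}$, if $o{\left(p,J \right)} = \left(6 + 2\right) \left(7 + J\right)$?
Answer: $5240$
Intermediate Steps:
$o{\left(p,J \right)} = 56 + 8 J$ ($o{\left(p,J \right)} = 8 \left(7 + J\right) = 56 + 8 J$)
$\left(-98 - 33\right) o{\left(-9,-12 \right)} = \left(-98 - 33\right) \left(56 + 8 \left(-12\right)\right) = - 131 \left(56 - 96\right) = \left(-131\right) \left(-40\right) = 5240$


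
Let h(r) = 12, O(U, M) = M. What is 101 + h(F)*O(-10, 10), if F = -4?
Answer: 221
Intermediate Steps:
101 + h(F)*O(-10, 10) = 101 + 12*10 = 101 + 120 = 221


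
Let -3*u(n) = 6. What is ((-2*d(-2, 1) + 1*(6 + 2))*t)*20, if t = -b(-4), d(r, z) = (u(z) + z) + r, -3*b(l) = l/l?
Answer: 280/3 ≈ 93.333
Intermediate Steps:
u(n) = -2 (u(n) = -1/3*6 = -2)
b(l) = -1/3 (b(l) = -l/(3*l) = -1/3*1 = -1/3)
d(r, z) = -2 + r + z (d(r, z) = (-2 + z) + r = -2 + r + z)
t = 1/3 (t = -1*(-1/3) = 1/3 ≈ 0.33333)
((-2*d(-2, 1) + 1*(6 + 2))*t)*20 = ((-2*(-2 - 2 + 1) + 1*(6 + 2))*(1/3))*20 = ((-2*(-3) + 1*8)*(1/3))*20 = ((6 + 8)*(1/3))*20 = (14*(1/3))*20 = (14/3)*20 = 280/3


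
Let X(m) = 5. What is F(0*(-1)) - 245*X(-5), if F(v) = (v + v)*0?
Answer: -1225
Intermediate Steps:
F(v) = 0 (F(v) = (2*v)*0 = 0)
F(0*(-1)) - 245*X(-5) = 0 - 245*5 = 0 - 35*35 = 0 - 1225 = -1225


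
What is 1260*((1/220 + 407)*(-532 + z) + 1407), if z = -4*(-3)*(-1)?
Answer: -3049248132/11 ≈ -2.7720e+8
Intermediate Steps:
z = -12 (z = 12*(-1) = -12)
1260*((1/220 + 407)*(-532 + z) + 1407) = 1260*((1/220 + 407)*(-532 - 12) + 1407) = 1260*((1/220 + 407)*(-544) + 1407) = 1260*((89541/220)*(-544) + 1407) = 1260*(-12177576/55 + 1407) = 1260*(-12100191/55) = -3049248132/11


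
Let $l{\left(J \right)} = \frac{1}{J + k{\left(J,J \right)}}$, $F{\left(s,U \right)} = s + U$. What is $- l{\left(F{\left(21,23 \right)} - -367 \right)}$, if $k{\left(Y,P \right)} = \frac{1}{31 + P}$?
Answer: $- \frac{442}{181663} \approx -0.0024331$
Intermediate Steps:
$F{\left(s,U \right)} = U + s$
$l{\left(J \right)} = \frac{1}{J + \frac{1}{31 + J}}$
$- l{\left(F{\left(21,23 \right)} - -367 \right)} = - \frac{31 + \left(\left(23 + 21\right) - -367\right)}{1 + \left(\left(23 + 21\right) - -367\right) \left(31 + \left(\left(23 + 21\right) - -367\right)\right)} = - \frac{31 + \left(44 + 367\right)}{1 + \left(44 + 367\right) \left(31 + \left(44 + 367\right)\right)} = - \frac{31 + 411}{1 + 411 \left(31 + 411\right)} = - \frac{442}{1 + 411 \cdot 442} = - \frac{442}{1 + 181662} = - \frac{442}{181663}$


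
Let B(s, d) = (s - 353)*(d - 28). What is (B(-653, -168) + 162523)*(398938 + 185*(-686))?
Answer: 97848199572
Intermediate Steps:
B(s, d) = (-353 + s)*(-28 + d)
(B(-653, -168) + 162523)*(398938 + 185*(-686)) = ((9884 - 353*(-168) - 28*(-653) - 168*(-653)) + 162523)*(398938 + 185*(-686)) = ((9884 + 59304 + 18284 + 109704) + 162523)*(398938 - 126910) = (197176 + 162523)*272028 = 359699*272028 = 97848199572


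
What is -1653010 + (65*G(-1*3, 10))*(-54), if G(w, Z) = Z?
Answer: -1688110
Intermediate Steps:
-1653010 + (65*G(-1*3, 10))*(-54) = -1653010 + (65*10)*(-54) = -1653010 + 650*(-54) = -1653010 - 35100 = -1688110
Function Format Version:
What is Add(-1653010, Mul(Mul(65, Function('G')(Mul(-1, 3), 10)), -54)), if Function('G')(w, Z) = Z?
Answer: -1688110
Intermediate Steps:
Add(-1653010, Mul(Mul(65, Function('G')(Mul(-1, 3), 10)), -54)) = Add(-1653010, Mul(Mul(65, 10), -54)) = Add(-1653010, Mul(650, -54)) = Add(-1653010, -35100) = -1688110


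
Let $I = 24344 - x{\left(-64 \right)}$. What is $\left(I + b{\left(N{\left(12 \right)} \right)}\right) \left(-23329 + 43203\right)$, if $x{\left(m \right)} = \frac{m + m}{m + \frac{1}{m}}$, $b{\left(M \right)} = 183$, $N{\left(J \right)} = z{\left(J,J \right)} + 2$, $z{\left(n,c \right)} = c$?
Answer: $\frac{1996918195198}{4097} \approx 4.8741 \cdot 10^{8}$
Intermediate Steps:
$N{\left(J \right)} = 2 + J$ ($N{\left(J \right)} = J + 2 = 2 + J$)
$x{\left(m \right)} = \frac{2 m}{m + \frac{1}{m}}$
$I = \frac{99729176}{4097}$ ($I = 24344 - \frac{2 \left(-64\right)^{2}}{1 + \left(-64\right)^{2}} = 24344 - 2 \cdot 4096 \frac{1}{1 + 4096} = 24344 - 2 \cdot 4096 \cdot \frac{1}{4097} = 24344 - \frac{8192}{4097} = \frac{99729176}{4097} \approx 24342.0$)
$\left(I + b{\left(N{\left(12 \right)} \right)}\right) \left(-23329 + 43203\right) = \left(\frac{99729176}{4097} + 183\right) \left(-23329 + 43203\right) = \frac{100478927}{4097} \cdot 19874 = \frac{1996918195198}{4097}$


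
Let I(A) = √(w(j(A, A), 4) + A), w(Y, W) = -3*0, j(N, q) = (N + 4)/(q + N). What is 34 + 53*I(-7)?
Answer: 34 + 53*I*√7 ≈ 34.0 + 140.22*I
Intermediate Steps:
j(N, q) = (4 + N)/(N + q)
w(Y, W) = 0
I(A) = √A (I(A) = √(0 + A) = √A)
34 + 53*I(-7) = 34 + 53*√(-7) = 34 + 53*(I*√7) = 34 + 53*I*√7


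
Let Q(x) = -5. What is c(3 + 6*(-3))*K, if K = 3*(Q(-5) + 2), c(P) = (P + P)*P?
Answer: -4050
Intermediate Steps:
c(P) = 2*P² (c(P) = (2*P)*P = 2*P²)
K = -9 (K = 3*(-5 + 2) = 3*(-3) = -9)
c(3 + 6*(-3))*K = (2*(3 + 6*(-3))²)*(-9) = (2*(3 - 18)²)*(-9) = (2*(-15)²)*(-9) = (2*225)*(-9) = 450*(-9) = -4050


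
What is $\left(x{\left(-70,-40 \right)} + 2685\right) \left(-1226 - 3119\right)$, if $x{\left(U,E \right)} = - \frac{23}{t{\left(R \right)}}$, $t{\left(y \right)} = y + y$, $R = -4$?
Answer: $- \frac{93430535}{8} \approx -1.1679 \cdot 10^{7}$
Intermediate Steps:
$t{\left(y \right)} = 2 y$
$x{\left(U,E \right)} = \frac{23}{8}$ ($x{\left(U,E \right)} = - \frac{23}{2 \left(-4\right)} = - \frac{23}{-8} = \left(-23\right) \left(- \frac{1}{8}\right) = \frac{23}{8}$)
$\left(x{\left(-70,-40 \right)} + 2685\right) \left(-1226 - 3119\right) = \left(\frac{23}{8} + 2685\right) \left(-1226 - 3119\right) = \frac{21503}{8} \left(-4345\right) = - \frac{93430535}{8}$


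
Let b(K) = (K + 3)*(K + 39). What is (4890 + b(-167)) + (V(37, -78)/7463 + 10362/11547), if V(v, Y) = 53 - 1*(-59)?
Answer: 743488910024/28725087 ≈ 25883.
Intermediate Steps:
V(v, Y) = 112 (V(v, Y) = 53 + 59 = 112)
b(K) = (3 + K)*(39 + K)
(4890 + b(-167)) + (V(37, -78)/7463 + 10362/11547) = (4890 + (117 + (-167)² + 42*(-167))) + (112/7463 + 10362/11547) = (4890 + (117 + 27889 - 7014)) + (112*(1/7463) + 10362*(1/11547)) = (4890 + 20992) + (112/7463 + 3454/3849) = 25882 + 26208290/28725087 = 743488910024/28725087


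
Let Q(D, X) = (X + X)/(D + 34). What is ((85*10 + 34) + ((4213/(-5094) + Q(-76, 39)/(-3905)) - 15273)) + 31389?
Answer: 2367041233867/139244490 ≈ 16999.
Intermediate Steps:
Q(D, X) = 2*X/(34 + D) (Q(D, X) = (2*X)/(34 + D) = 2*X/(34 + D))
((85*10 + 34) + ((4213/(-5094) + Q(-76, 39)/(-3905)) - 15273)) + 31389 = ((85*10 + 34) + ((4213/(-5094) + (2*39/(34 - 76))/(-3905)) - 15273)) + 31389 = ((850 + 34) + ((4213*(-1/5094) + (2*39/(-42))*(-1/3905)) - 15273)) + 31389 = (884 + ((-4213/5094 + (2*39*(-1/42))*(-1/3905)) - 15273)) + 31389 = (884 + ((-4213/5094 - 13/7*(-1/3905)) - 15273)) + 31389 = (884 + ((-4213/5094 + 13/27335) - 15273)) + 31389 = (884 + (-115096133/139244490 - 15273)) + 31389 = (884 - 2126796191903/139244490) + 31389 = -2003704062743/139244490 + 31389 = 2367041233867/139244490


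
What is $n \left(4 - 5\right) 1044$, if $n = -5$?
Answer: $5220$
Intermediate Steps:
$n \left(4 - 5\right) 1044 = - 5 \left(4 - 5\right) 1044 = \left(-5\right) \left(-1\right) 1044 = 5 \cdot 1044 = 5220$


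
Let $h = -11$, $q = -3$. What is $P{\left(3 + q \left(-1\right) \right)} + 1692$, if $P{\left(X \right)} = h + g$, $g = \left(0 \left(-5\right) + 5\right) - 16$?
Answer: $1670$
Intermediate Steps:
$g = -11$ ($g = \left(0 + 5\right) - 16 = 5 - 16 = -11$)
$P{\left(X \right)} = -22$ ($P{\left(X \right)} = -11 - 11 = -22$)
$P{\left(3 + q \left(-1\right) \right)} + 1692 = -22 + 1692 = 1670$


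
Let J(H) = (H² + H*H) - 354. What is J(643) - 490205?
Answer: 336339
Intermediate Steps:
J(H) = -354 + 2*H² (J(H) = (H² + H²) - 354 = 2*H² - 354 = -354 + 2*H²)
J(643) - 490205 = (-354 + 2*643²) - 490205 = (-354 + 2*413449) - 490205 = (-354 + 826898) - 490205 = 826544 - 490205 = 336339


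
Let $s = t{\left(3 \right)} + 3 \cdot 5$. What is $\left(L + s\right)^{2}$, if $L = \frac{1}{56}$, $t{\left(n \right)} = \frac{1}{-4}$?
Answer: $\frac{683929}{3136} \approx 218.09$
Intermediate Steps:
$t{\left(n \right)} = - \frac{1}{4}$
$L = \frac{1}{56} \approx 0.017857$
$s = \frac{59}{4}$ ($s = - \frac{1}{4} + 3 \cdot 5 = - \frac{1}{4} + 15 = \frac{59}{4} \approx 14.75$)
$\left(L + s\right)^{2} = \left(\frac{1}{56} + \frac{59}{4}\right)^{2} = \left(\frac{827}{56}\right)^{2} = \frac{683929}{3136}$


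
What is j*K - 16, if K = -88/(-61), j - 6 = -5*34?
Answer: -15408/61 ≈ -252.59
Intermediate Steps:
j = -164 (j = 6 - 5*34 = 6 - 170 = -164)
K = 88/61 (K = -88*(-1/61) = 88/61 ≈ 1.4426)
j*K - 16 = -164*88/61 - 16 = -14432/61 - 16 = -15408/61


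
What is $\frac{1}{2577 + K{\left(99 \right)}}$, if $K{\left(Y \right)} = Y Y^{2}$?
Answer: $\frac{1}{972876} \approx 1.0279 \cdot 10^{-6}$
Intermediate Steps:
$K{\left(Y \right)} = Y^{3}$
$\frac{1}{2577 + K{\left(99 \right)}} = \frac{1}{2577 + 99^{3}} = \frac{1}{2577 + 970299} = \frac{1}{972876}$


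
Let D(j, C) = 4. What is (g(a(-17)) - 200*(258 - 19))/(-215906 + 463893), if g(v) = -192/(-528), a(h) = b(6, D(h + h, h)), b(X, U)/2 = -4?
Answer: -525796/2727857 ≈ -0.19275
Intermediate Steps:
b(X, U) = -8 (b(X, U) = 2*(-4) = -8)
a(h) = -8
g(v) = 4/11 (g(v) = -192*(-1/528) = 4/11)
(g(a(-17)) - 200*(258 - 19))/(-215906 + 463893) = (4/11 - 200*(258 - 19))/(-215906 + 463893) = (4/11 - 200*239)/247987 = (4/11 - 47800)*(1/247987) = -525796/11*1/247987 = -525796/2727857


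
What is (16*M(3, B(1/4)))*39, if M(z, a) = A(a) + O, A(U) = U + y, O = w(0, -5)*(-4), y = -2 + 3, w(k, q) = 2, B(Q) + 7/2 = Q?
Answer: -6396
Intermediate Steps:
B(Q) = -7/2 + Q
y = 1
O = -8 (O = 2*(-4) = -8)
A(U) = 1 + U (A(U) = U + 1 = 1 + U)
M(z, a) = -7 + a (M(z, a) = (1 + a) - 8 = -7 + a)
(16*M(3, B(1/4)))*39 = (16*(-7 + (-7/2 + 1/4)))*39 = (16*(-7 + (-7/2 + ¼)))*39 = (16*(-7 - 13/4))*39 = (16*(-41/4))*39 = -164*39 = -6396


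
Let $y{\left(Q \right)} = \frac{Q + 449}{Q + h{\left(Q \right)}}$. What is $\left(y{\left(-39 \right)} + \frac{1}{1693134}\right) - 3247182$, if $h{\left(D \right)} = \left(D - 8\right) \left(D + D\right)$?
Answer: $- \frac{2215659364968301}{682333002} \approx -3.2472 \cdot 10^{6}$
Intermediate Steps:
$h{\left(D \right)} = 2 D \left(-8 + D\right)$ ($h{\left(D \right)} = \left(-8 + D\right) 2 D = 2 D \left(-8 + D\right)$)
$y{\left(Q \right)} = \frac{449 + Q}{Q + 2 Q \left(-8 + Q\right)}$ ($y{\left(Q \right)} = \frac{Q + 449}{Q + 2 Q \left(-8 + Q\right)} = \frac{449 + Q}{Q + 2 Q \left(-8 + Q\right)}$)
$\left(y{\left(-39 \right)} + \frac{1}{1693134}\right) - 3247182 = \left(\frac{449 - 39}{\left(-39\right) \left(-15 + 2 \left(-39\right)\right)} + \frac{1}{1693134}\right) - 3247182 = \left(\left(- \frac{1}{39}\right) \frac{1}{-15 - 78} \cdot 410 + \frac{1}{1693134}\right) - 3247182 = \left(\left(- \frac{1}{39}\right) \frac{1}{-93} \cdot 410 + \frac{1}{1693134}\right) - 3247182 = \left(\left(- \frac{1}{39}\right) \left(- \frac{1}{93}\right) 410 + \frac{1}{1693134}\right) - 3247182 = \left(\frac{410}{3627} + \frac{1}{1693134}\right) - 3247182 = \frac{77132063}{682333002} - 3247182 = - \frac{2215659364968301}{682333002}$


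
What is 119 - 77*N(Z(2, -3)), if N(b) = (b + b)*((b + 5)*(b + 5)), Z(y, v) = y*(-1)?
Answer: 2891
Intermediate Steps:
Z(y, v) = -y
N(b) = 2*b*(5 + b)**2 (N(b) = (2*b)*((5 + b)*(5 + b)) = (2*b)*(5 + b)**2 = 2*b*(5 + b)**2)
119 - 77*N(Z(2, -3)) = 119 - 154*(-1*2)*(5 - 1*2)**2 = 119 - 154*(-2)*(5 - 2)**2 = 119 - 154*(-2)*3**2 = 119 - 154*(-2)*9 = 119 - 77*(-36) = 119 + 2772 = 2891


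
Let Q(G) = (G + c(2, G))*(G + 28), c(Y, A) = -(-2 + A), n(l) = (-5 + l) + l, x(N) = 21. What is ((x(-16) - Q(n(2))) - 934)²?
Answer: 935089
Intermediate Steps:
n(l) = -5 + 2*l
c(Y, A) = 2 - A
Q(G) = 56 + 2*G (Q(G) = (G + (2 - G))*(G + 28) = 2*(28 + G) = 56 + 2*G)
((x(-16) - Q(n(2))) - 934)² = ((21 - (56 + 2*(-5 + 2*2))) - 934)² = ((21 - (56 + 2*(-5 + 4))) - 934)² = ((21 - (56 + 2*(-1))) - 934)² = ((21 - (56 - 2)) - 934)² = ((21 - 1*54) - 934)² = ((21 - 54) - 934)² = (-33 - 934)² = (-967)² = 935089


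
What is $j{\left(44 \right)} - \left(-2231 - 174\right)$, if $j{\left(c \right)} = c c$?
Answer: $4341$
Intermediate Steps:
$j{\left(c \right)} = c^{2}$
$j{\left(44 \right)} - \left(-2231 - 174\right) = 44^{2} - \left(-2231 - 174\right) = 1936 - -2405 = 1936 + 2405 = 4341$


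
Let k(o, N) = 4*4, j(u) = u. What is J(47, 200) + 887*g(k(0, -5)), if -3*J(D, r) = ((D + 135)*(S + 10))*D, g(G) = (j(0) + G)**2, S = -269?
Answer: 2896702/3 ≈ 9.6557e+5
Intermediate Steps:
k(o, N) = 16
g(G) = G**2 (g(G) = (0 + G)**2 = G**2)
J(D, r) = -D*(-34965 - 259*D)/3 (J(D, r) = -(D + 135)*(-269 + 10)*D/3 = -(135 + D)*(-259)*D/3 = -(-34965 - 259*D)*D/3 = -D*(-34965 - 259*D)/3)
J(47, 200) + 887*g(k(0, -5)) = (259/3)*47*(135 + 47) + 887*16**2 = (259/3)*47*182 + 887*256 = 2215486/3 + 227072 = 2896702/3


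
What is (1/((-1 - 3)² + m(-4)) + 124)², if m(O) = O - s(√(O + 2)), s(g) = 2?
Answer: 1540081/100 ≈ 15401.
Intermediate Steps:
m(O) = -2 + O (m(O) = O - 1*2 = O - 2 = -2 + O)
(1/((-1 - 3)² + m(-4)) + 124)² = (1/((-1 - 3)² + (-2 - 4)) + 124)² = (1/((-4)² - 6) + 124)² = (1/(16 - 6) + 124)² = (1/10 + 124)² = (⅒ + 124)² = (1241/10)² = 1540081/100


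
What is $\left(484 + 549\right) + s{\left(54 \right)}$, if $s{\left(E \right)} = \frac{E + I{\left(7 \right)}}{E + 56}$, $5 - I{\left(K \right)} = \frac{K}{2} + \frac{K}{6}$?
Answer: $\frac{341053}{330} \approx 1033.5$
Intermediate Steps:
$I{\left(K \right)} = 5 - \frac{2 K}{3}$ ($I{\left(K \right)} = 5 - \left(\frac{K}{2} + \frac{K}{6}\right) = 5 - \frac{2 K}{3}$)
$s{\left(E \right)} = \frac{\frac{1}{3} + E}{56 + E}$ ($s{\left(E \right)} = \frac{E + \left(5 - \frac{14}{3}\right)}{E + 56} = \frac{E + \left(5 - \frac{14}{3}\right)}{56 + E} = \frac{E + \frac{1}{3}}{56 + E} = \frac{\frac{1}{3} + E}{56 + E}$)
$\left(484 + 549\right) + s{\left(54 \right)} = \left(484 + 549\right) + \frac{\frac{1}{3} + 54}{56 + 54} = 1033 + \frac{1}{110} \cdot \frac{163}{3} = 1033 + \frac{163}{330} = \frac{341053}{330}$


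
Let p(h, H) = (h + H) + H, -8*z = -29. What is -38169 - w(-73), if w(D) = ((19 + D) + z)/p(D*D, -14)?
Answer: -52215179/1368 ≈ -38169.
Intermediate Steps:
z = 29/8 (z = -⅛*(-29) = 29/8 ≈ 3.6250)
p(h, H) = h + 2*H (p(h, H) = (H + h) + H = h + 2*H)
w(D) = (181/8 + D)/(-28 + D²) (w(D) = ((19 + D) + 29/8)/(D*D + 2*(-14)) = (181/8 + D)/(D² - 28) = (181/8 + D)/(-28 + D²))
-38169 - w(-73) = -38169 - (181/8 - 73)/(-28 + (-73)²) = -38169 - (-403)/((-28 + 5329)*8) = -38169 - (-403)/(5301*8) = -38169 - 1*(-13/1368) = -38169 + 13/1368 = -52215179/1368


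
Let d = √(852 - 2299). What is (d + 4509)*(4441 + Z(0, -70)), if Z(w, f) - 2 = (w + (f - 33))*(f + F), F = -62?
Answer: 81337851 + 18039*I*√1447 ≈ 8.1338e+7 + 6.8619e+5*I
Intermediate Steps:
Z(w, f) = 2 + (-62 + f)*(-33 + f + w) (Z(w, f) = 2 + (w + (f - 33))*(f - 62) = 2 + (w + (-33 + f))*(-62 + f) = 2 + (-33 + f + w)*(-62 + f) = 2 + (-62 + f)*(-33 + f + w))
d = I*√1447 (d = √(-1447) = I*√1447 ≈ 38.039*I)
(d + 4509)*(4441 + Z(0, -70)) = (I*√1447 + 4509)*(4441 + (2048 + (-70)² - 95*(-70) - 62*0 - 70*0)) = (4509 + I*√1447)*(4441 + (2048 + 4900 + 6650 + 0 + 0)) = (4509 + I*√1447)*(4441 + 13598) = (4509 + I*√1447)*18039 = 81337851 + 18039*I*√1447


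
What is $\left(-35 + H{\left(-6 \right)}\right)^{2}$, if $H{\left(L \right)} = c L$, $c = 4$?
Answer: $3481$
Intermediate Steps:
$H{\left(L \right)} = 4 L$
$\left(-35 + H{\left(-6 \right)}\right)^{2} = \left(-35 + 4 \left(-6\right)\right)^{2} = \left(-35 - 24\right)^{2} = \left(-59\right)^{2} = 3481$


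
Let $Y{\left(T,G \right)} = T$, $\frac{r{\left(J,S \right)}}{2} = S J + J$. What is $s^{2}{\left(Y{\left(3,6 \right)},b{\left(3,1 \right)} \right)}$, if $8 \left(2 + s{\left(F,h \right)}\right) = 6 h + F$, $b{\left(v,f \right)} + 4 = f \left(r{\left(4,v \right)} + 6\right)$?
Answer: $\frac{36481}{64} \approx 570.02$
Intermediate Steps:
$r{\left(J,S \right)} = 2 J + 2 J S$ ($r{\left(J,S \right)} = 2 \left(S J + J\right) = 2 \left(J S + J\right) = 2 \left(J + J S\right) = 2 J + 2 J S$)
$b{\left(v,f \right)} = -4 + f \left(14 + 8 v\right)$ ($b{\left(v,f \right)} = -4 + f \left(2 \cdot 4 \left(1 + v\right) + 6\right) = -4 + f \left(\left(8 + 8 v\right) + 6\right) = -4 + f \left(14 + 8 v\right)$)
$s{\left(F,h \right)} = -2 + \frac{F}{8} + \frac{3 h}{4}$ ($s{\left(F,h \right)} = -2 + \frac{6 h + F}{8} = -2 + \frac{F + 6 h}{8} = -2 + \left(\frac{F}{8} + \frac{3 h}{4}\right) = -2 + \frac{F}{8} + \frac{3 h}{4}$)
$s^{2}{\left(Y{\left(3,6 \right)},b{\left(3,1 \right)} \right)} = \left(-2 + \frac{1}{8} \cdot 3 + \frac{3 \left(-4 + 14 \cdot 1 + 8 \cdot 1 \cdot 3\right)}{4}\right)^{2} = \left(-2 + \frac{3}{8} + \frac{3 \left(-4 + 14 + 24\right)}{4}\right)^{2} = \left(-2 + \frac{3}{8} + \frac{3}{4} \cdot 34\right)^{2} = \left(-2 + \frac{3}{8} + \frac{51}{2}\right)^{2} = \left(\frac{191}{8}\right)^{2} = \frac{36481}{64}$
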